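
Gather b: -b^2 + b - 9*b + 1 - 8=-b^2 - 8*b - 7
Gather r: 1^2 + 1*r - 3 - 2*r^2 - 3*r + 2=-2*r^2 - 2*r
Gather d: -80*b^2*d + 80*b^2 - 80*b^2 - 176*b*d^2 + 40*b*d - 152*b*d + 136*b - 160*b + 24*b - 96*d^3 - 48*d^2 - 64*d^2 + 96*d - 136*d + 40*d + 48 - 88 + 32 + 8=-96*d^3 + d^2*(-176*b - 112) + d*(-80*b^2 - 112*b)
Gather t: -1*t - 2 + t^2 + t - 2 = t^2 - 4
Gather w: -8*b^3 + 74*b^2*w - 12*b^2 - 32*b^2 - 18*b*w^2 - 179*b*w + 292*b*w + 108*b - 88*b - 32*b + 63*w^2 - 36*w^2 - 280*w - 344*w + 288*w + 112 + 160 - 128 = -8*b^3 - 44*b^2 - 12*b + w^2*(27 - 18*b) + w*(74*b^2 + 113*b - 336) + 144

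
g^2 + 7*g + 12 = (g + 3)*(g + 4)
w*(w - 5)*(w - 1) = w^3 - 6*w^2 + 5*w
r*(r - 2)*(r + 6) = r^3 + 4*r^2 - 12*r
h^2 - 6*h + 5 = (h - 5)*(h - 1)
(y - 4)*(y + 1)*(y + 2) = y^3 - y^2 - 10*y - 8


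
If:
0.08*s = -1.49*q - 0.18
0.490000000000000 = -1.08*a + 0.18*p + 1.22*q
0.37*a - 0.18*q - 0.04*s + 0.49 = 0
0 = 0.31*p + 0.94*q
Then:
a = -0.78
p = 1.57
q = -0.52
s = 7.39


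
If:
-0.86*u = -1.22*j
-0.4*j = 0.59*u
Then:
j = 0.00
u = 0.00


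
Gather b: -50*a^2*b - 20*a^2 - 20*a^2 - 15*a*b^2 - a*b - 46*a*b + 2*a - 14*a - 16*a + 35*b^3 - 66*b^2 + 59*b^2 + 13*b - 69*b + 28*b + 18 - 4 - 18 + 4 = -40*a^2 - 28*a + 35*b^3 + b^2*(-15*a - 7) + b*(-50*a^2 - 47*a - 28)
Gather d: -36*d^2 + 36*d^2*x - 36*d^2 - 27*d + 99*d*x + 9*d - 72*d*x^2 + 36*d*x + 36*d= d^2*(36*x - 72) + d*(-72*x^2 + 135*x + 18)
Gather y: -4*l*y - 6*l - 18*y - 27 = -6*l + y*(-4*l - 18) - 27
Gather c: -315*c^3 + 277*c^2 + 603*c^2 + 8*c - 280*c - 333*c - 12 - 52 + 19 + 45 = -315*c^3 + 880*c^2 - 605*c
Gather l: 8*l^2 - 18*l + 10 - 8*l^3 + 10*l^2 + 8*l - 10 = -8*l^3 + 18*l^2 - 10*l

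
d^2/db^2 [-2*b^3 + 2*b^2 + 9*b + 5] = 4 - 12*b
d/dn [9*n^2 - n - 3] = 18*n - 1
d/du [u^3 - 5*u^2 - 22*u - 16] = 3*u^2 - 10*u - 22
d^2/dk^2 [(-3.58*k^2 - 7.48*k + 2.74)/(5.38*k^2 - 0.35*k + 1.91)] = (1.13686837721616e-13*k^4 - 446.490504*k^3 + 696.57012*k^2 + 430.221384*k - 91.76124)/(155.720872*k^6 - 30.39162*k^5 + 167.828562*k^4 - 21.622055*k^3 + 59.582259*k^2 - 3.830505*k + 6.967871)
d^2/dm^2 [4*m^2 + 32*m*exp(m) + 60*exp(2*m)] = 32*m*exp(m) + 240*exp(2*m) + 64*exp(m) + 8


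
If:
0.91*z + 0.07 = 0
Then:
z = -0.08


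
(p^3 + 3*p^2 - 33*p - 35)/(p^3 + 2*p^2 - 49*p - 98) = (p^2 - 4*p - 5)/(p^2 - 5*p - 14)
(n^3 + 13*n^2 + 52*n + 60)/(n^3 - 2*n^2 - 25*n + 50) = (n^2 + 8*n + 12)/(n^2 - 7*n + 10)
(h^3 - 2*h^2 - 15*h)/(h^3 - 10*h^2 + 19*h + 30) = h*(h + 3)/(h^2 - 5*h - 6)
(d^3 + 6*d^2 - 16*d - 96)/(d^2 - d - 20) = (d^2 + 2*d - 24)/(d - 5)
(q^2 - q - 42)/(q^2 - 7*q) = (q + 6)/q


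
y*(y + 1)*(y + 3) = y^3 + 4*y^2 + 3*y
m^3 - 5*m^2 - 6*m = m*(m - 6)*(m + 1)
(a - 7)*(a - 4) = a^2 - 11*a + 28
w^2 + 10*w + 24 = (w + 4)*(w + 6)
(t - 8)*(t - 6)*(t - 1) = t^3 - 15*t^2 + 62*t - 48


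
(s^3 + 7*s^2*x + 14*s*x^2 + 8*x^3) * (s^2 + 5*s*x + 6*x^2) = s^5 + 12*s^4*x + 55*s^3*x^2 + 120*s^2*x^3 + 124*s*x^4 + 48*x^5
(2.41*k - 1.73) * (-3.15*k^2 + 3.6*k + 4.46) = -7.5915*k^3 + 14.1255*k^2 + 4.5206*k - 7.7158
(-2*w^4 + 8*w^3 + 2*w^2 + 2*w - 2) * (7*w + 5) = -14*w^5 + 46*w^4 + 54*w^3 + 24*w^2 - 4*w - 10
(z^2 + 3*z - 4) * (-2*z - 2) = -2*z^3 - 8*z^2 + 2*z + 8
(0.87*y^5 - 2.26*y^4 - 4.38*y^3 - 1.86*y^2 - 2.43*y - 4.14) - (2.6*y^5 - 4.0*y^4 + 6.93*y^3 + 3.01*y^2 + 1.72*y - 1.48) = -1.73*y^5 + 1.74*y^4 - 11.31*y^3 - 4.87*y^2 - 4.15*y - 2.66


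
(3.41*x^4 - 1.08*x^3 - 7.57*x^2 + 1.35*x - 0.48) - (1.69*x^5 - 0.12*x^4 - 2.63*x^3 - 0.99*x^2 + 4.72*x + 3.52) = -1.69*x^5 + 3.53*x^4 + 1.55*x^3 - 6.58*x^2 - 3.37*x - 4.0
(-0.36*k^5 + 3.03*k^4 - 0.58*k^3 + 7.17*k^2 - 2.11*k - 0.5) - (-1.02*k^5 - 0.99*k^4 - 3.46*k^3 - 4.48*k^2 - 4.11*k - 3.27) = 0.66*k^5 + 4.02*k^4 + 2.88*k^3 + 11.65*k^2 + 2.0*k + 2.77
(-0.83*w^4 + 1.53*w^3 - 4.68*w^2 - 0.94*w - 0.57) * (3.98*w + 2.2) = -3.3034*w^5 + 4.2634*w^4 - 15.2604*w^3 - 14.0372*w^2 - 4.3366*w - 1.254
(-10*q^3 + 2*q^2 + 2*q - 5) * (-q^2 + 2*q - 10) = 10*q^5 - 22*q^4 + 102*q^3 - 11*q^2 - 30*q + 50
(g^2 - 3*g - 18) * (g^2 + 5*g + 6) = g^4 + 2*g^3 - 27*g^2 - 108*g - 108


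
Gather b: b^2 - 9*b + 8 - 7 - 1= b^2 - 9*b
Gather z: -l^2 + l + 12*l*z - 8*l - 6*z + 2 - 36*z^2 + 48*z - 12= -l^2 - 7*l - 36*z^2 + z*(12*l + 42) - 10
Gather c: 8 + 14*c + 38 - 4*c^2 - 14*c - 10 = 36 - 4*c^2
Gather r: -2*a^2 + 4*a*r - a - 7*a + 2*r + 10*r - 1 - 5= -2*a^2 - 8*a + r*(4*a + 12) - 6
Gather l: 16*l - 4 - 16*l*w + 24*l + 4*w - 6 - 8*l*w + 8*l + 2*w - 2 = l*(48 - 24*w) + 6*w - 12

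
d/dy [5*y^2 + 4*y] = 10*y + 4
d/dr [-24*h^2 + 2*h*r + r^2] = 2*h + 2*r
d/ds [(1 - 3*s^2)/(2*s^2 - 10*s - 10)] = (15*s^2 + 28*s + 5)/(2*(s^4 - 10*s^3 + 15*s^2 + 50*s + 25))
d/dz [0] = 0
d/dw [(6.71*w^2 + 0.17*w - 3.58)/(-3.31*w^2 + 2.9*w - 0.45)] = (20.0217*w^2 - 29.7386*w + 10.3055)/(10.9561*w^4 - 19.198*w^3 + 11.389*w^2 - 2.61*w + 0.2025)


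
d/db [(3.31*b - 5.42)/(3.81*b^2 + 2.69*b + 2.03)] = (-12.6111*b^2 + 41.3004*b + 21.2991)/(14.5161*b^4 + 20.4978*b^3 + 22.7047*b^2 + 10.9214*b + 4.1209)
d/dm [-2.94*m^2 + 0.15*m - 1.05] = 0.15 - 5.88*m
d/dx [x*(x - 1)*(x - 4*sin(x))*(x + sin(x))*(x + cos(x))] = -x*(x - 1)*(x - 4*sin(x))*(x + sin(x))*(sin(x) - 1) + x*(x - 1)*(x - 4*sin(x))*(x + cos(x))*(cos(x) + 1) - x*(x - 1)*(x + sin(x))*(x + cos(x))*(4*cos(x) - 1) + x*(x - 4*sin(x))*(x + sin(x))*(x + cos(x)) + (x - 1)*(x - 4*sin(x))*(x + sin(x))*(x + cos(x))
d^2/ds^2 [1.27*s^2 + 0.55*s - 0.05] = 2.54000000000000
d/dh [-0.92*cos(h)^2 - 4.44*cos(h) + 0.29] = (1.84*cos(h) + 4.44)*sin(h)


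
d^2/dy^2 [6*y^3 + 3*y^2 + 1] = 36*y + 6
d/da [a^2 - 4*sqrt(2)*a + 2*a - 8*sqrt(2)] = 2*a - 4*sqrt(2) + 2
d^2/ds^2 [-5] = 0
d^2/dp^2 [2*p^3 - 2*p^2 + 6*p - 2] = 12*p - 4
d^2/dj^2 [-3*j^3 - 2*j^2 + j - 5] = -18*j - 4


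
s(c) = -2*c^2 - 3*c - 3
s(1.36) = -10.78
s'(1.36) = -8.44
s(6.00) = -93.00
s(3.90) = -45.12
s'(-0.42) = -1.32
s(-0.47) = -2.03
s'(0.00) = -3.00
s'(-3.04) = 9.16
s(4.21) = -51.08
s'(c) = -4*c - 3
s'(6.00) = -27.00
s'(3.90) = -18.60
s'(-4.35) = 14.40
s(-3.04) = -12.36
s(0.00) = -3.00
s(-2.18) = -5.96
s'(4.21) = -19.84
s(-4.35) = -27.80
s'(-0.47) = -1.12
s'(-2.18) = 5.72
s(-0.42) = -2.09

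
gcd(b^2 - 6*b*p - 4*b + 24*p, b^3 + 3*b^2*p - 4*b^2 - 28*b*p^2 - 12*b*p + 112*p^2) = b - 4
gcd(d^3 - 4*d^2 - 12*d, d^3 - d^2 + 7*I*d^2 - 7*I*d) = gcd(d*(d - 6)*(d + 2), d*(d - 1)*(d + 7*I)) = d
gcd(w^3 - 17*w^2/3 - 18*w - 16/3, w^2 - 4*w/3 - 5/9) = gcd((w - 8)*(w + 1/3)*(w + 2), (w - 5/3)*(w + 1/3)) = w + 1/3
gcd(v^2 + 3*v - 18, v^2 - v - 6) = v - 3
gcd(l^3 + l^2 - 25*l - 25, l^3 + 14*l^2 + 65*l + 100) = l + 5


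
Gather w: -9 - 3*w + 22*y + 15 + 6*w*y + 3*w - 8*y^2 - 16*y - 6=6*w*y - 8*y^2 + 6*y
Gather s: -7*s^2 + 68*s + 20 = -7*s^2 + 68*s + 20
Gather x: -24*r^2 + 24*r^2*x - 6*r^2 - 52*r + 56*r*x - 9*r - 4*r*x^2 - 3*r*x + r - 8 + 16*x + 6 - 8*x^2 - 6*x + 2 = -30*r^2 - 60*r + x^2*(-4*r - 8) + x*(24*r^2 + 53*r + 10)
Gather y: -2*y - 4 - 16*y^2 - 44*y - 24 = -16*y^2 - 46*y - 28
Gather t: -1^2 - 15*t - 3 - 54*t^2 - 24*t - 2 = -54*t^2 - 39*t - 6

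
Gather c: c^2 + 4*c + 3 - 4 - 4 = c^2 + 4*c - 5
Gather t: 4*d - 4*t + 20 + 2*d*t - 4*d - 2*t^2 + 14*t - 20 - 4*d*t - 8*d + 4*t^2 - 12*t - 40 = -8*d + 2*t^2 + t*(-2*d - 2) - 40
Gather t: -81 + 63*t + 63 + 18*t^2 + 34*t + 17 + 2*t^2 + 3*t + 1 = 20*t^2 + 100*t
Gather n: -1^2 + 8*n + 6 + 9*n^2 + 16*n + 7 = 9*n^2 + 24*n + 12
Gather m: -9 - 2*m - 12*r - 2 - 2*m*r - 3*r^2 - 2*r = m*(-2*r - 2) - 3*r^2 - 14*r - 11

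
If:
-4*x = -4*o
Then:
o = x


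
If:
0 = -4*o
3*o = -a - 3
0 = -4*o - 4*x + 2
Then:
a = -3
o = 0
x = 1/2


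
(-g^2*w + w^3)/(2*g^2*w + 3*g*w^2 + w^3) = (-g + w)/(2*g + w)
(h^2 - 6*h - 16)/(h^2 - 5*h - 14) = (h - 8)/(h - 7)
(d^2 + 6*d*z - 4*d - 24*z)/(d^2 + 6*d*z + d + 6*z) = (d - 4)/(d + 1)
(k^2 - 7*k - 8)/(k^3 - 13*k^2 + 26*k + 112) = (k + 1)/(k^2 - 5*k - 14)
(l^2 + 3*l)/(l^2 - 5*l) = (l + 3)/(l - 5)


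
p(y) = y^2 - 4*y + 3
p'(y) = 2*y - 4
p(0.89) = 0.23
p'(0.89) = -2.22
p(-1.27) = 9.69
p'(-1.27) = -6.54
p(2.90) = -0.19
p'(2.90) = 1.80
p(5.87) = 13.98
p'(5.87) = 7.74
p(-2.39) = 18.27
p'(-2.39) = -8.78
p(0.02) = 2.92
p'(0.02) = -3.96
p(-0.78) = 6.73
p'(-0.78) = -5.56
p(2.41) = -0.83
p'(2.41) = 0.82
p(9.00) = 48.00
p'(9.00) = 14.00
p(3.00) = 0.00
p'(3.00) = 2.00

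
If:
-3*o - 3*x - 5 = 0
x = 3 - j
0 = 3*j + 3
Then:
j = -1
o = -17/3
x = 4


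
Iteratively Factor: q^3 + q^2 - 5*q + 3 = (q - 1)*(q^2 + 2*q - 3) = (q - 1)*(q + 3)*(q - 1)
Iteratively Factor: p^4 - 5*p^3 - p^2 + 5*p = (p + 1)*(p^3 - 6*p^2 + 5*p) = p*(p + 1)*(p^2 - 6*p + 5) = p*(p - 1)*(p + 1)*(p - 5)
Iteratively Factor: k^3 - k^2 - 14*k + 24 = (k - 3)*(k^2 + 2*k - 8) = (k - 3)*(k + 4)*(k - 2)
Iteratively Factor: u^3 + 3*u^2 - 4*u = (u + 4)*(u^2 - u) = u*(u + 4)*(u - 1)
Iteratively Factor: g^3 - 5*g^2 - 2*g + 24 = (g - 3)*(g^2 - 2*g - 8) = (g - 4)*(g - 3)*(g + 2)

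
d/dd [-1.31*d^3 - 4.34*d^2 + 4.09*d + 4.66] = -3.93*d^2 - 8.68*d + 4.09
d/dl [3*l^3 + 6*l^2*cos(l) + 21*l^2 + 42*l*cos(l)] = -6*l^2*sin(l) + 9*l^2 - 42*l*sin(l) + 12*l*cos(l) + 42*l + 42*cos(l)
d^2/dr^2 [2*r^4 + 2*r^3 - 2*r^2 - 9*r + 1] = 24*r^2 + 12*r - 4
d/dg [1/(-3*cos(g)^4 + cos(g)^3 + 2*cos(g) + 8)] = (-12*cos(g)^3 + 3*cos(g)^2 + 2)*sin(g)/(-3*cos(g)^4 + cos(g)^3 + 2*cos(g) + 8)^2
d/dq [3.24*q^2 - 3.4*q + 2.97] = 6.48*q - 3.4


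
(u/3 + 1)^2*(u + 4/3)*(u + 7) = u^4/9 + 43*u^3/27 + 205*u^2/27 + 131*u/9 + 28/3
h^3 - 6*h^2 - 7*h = h*(h - 7)*(h + 1)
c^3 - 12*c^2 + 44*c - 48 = (c - 6)*(c - 4)*(c - 2)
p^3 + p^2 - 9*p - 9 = (p - 3)*(p + 1)*(p + 3)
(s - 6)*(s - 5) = s^2 - 11*s + 30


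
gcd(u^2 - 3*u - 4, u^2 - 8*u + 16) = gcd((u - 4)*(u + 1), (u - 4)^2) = u - 4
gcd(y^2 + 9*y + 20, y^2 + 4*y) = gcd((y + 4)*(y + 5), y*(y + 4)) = y + 4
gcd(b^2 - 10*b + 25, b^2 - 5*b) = b - 5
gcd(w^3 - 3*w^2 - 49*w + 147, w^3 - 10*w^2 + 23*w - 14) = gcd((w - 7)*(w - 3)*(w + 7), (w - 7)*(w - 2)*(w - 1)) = w - 7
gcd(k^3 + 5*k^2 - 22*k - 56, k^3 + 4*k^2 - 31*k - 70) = k^2 + 9*k + 14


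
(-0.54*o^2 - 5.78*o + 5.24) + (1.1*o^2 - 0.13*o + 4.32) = 0.56*o^2 - 5.91*o + 9.56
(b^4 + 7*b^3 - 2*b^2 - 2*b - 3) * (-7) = -7*b^4 - 49*b^3 + 14*b^2 + 14*b + 21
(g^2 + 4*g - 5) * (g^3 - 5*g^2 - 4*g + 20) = g^5 - g^4 - 29*g^3 + 29*g^2 + 100*g - 100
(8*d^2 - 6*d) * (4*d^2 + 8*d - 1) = 32*d^4 + 40*d^3 - 56*d^2 + 6*d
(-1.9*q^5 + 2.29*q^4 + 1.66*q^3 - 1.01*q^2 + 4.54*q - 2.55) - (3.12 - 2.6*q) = -1.9*q^5 + 2.29*q^4 + 1.66*q^3 - 1.01*q^2 + 7.14*q - 5.67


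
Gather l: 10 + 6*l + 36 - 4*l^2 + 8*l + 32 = -4*l^2 + 14*l + 78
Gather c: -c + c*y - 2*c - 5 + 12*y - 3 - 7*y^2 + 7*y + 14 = c*(y - 3) - 7*y^2 + 19*y + 6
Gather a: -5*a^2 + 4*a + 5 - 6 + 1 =-5*a^2 + 4*a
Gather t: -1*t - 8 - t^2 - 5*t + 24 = -t^2 - 6*t + 16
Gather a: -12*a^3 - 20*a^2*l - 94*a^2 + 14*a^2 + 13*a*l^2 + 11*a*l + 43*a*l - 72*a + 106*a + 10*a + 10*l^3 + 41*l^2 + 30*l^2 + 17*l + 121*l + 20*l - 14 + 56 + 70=-12*a^3 + a^2*(-20*l - 80) + a*(13*l^2 + 54*l + 44) + 10*l^3 + 71*l^2 + 158*l + 112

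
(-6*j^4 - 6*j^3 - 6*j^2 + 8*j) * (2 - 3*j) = 18*j^5 + 6*j^4 + 6*j^3 - 36*j^2 + 16*j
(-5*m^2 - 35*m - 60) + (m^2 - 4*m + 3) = -4*m^2 - 39*m - 57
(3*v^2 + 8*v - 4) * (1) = 3*v^2 + 8*v - 4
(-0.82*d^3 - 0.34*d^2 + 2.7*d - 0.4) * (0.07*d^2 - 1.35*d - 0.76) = -0.0574*d^5 + 1.0832*d^4 + 1.2712*d^3 - 3.4146*d^2 - 1.512*d + 0.304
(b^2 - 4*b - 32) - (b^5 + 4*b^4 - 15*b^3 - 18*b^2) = -b^5 - 4*b^4 + 15*b^3 + 19*b^2 - 4*b - 32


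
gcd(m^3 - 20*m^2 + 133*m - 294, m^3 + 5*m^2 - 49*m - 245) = m - 7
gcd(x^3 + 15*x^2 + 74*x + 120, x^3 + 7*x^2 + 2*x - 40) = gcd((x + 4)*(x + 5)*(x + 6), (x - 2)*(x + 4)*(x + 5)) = x^2 + 9*x + 20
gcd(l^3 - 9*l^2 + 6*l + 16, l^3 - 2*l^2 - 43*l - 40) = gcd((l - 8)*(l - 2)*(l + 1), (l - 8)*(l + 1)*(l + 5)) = l^2 - 7*l - 8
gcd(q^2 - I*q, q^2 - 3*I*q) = q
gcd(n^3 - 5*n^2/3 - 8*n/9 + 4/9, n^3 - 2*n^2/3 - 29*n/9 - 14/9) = n + 2/3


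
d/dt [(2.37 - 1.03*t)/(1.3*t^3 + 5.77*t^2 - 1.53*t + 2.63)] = (2.678*t^3 - 3.2999*t^2 - 27.3498*t + 0.9172)/(1.69*t^6 + 15.002*t^5 + 29.3149*t^4 - 10.8182*t^3 + 32.6911*t^2 - 8.0478*t + 6.9169)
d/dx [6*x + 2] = 6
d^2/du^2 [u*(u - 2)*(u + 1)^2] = 12*u^2 - 6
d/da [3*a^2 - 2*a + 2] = 6*a - 2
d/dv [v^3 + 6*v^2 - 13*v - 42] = 3*v^2 + 12*v - 13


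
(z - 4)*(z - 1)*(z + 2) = z^3 - 3*z^2 - 6*z + 8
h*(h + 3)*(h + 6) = h^3 + 9*h^2 + 18*h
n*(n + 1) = n^2 + n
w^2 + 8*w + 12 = (w + 2)*(w + 6)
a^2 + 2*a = a*(a + 2)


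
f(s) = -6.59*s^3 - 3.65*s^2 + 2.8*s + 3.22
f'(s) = -19.77*s^2 - 7.3*s + 2.8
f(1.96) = -54.93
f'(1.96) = -87.46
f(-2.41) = 67.52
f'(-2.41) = -94.43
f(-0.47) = 1.78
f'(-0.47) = 1.86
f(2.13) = -71.06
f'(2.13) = -102.44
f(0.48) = 2.99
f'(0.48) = -5.26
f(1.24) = -11.48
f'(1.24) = -36.65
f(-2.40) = 66.58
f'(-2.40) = -93.56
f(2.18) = -76.30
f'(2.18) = -107.07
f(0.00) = 3.22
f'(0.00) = 2.80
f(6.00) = -1534.82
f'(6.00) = -752.72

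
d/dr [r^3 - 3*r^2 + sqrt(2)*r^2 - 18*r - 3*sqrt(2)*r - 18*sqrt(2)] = 3*r^2 - 6*r + 2*sqrt(2)*r - 18 - 3*sqrt(2)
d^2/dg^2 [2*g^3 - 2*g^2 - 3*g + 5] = 12*g - 4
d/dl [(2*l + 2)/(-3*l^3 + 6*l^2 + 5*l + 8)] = 6*(2*l^3 + l^2 - 4*l + 1)/(9*l^6 - 36*l^5 + 6*l^4 + 12*l^3 + 121*l^2 + 80*l + 64)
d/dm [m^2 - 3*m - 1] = 2*m - 3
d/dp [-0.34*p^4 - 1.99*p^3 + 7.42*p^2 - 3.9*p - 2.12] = -1.36*p^3 - 5.97*p^2 + 14.84*p - 3.9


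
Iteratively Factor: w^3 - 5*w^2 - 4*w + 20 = (w + 2)*(w^2 - 7*w + 10) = (w - 2)*(w + 2)*(w - 5)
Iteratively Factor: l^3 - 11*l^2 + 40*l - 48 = (l - 4)*(l^2 - 7*l + 12) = (l - 4)*(l - 3)*(l - 4)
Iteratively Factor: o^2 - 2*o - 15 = (o - 5)*(o + 3)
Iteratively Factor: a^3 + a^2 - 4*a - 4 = (a + 1)*(a^2 - 4) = (a - 2)*(a + 1)*(a + 2)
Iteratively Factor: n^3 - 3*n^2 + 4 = (n + 1)*(n^2 - 4*n + 4) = (n - 2)*(n + 1)*(n - 2)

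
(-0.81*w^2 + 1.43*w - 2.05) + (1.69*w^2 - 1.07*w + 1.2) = 0.88*w^2 + 0.36*w - 0.85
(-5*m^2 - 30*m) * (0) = 0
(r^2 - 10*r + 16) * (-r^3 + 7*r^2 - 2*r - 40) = -r^5 + 17*r^4 - 88*r^3 + 92*r^2 + 368*r - 640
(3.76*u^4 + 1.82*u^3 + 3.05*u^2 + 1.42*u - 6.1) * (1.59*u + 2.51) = 5.9784*u^5 + 12.3314*u^4 + 9.4177*u^3 + 9.9133*u^2 - 6.1348*u - 15.311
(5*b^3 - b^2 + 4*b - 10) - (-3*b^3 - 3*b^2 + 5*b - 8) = 8*b^3 + 2*b^2 - b - 2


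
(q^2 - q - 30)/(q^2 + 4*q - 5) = (q - 6)/(q - 1)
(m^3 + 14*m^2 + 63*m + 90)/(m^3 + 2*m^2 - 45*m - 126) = (m + 5)/(m - 7)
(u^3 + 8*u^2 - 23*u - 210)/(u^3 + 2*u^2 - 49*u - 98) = (u^2 + u - 30)/(u^2 - 5*u - 14)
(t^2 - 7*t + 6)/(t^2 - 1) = (t - 6)/(t + 1)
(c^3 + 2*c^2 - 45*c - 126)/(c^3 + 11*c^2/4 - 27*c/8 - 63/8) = 8*(c^2 - c - 42)/(8*c^2 - 2*c - 21)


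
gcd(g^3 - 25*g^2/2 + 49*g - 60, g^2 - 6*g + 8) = g - 4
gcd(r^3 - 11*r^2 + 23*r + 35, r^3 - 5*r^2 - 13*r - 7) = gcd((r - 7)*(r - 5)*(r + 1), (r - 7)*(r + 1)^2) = r^2 - 6*r - 7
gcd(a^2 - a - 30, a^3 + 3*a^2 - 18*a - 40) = a + 5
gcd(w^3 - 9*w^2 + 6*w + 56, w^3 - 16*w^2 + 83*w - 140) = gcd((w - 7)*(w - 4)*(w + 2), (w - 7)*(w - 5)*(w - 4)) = w^2 - 11*w + 28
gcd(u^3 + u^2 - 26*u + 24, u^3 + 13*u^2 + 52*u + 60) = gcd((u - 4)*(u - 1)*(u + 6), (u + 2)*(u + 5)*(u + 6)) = u + 6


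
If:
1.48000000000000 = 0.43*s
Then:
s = 3.44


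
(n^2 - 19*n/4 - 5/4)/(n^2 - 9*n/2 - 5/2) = (4*n + 1)/(2*(2*n + 1))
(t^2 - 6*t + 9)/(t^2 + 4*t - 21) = (t - 3)/(t + 7)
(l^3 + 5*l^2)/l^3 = (l + 5)/l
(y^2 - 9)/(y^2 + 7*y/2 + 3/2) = 2*(y - 3)/(2*y + 1)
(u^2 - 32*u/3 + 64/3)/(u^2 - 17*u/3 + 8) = (u - 8)/(u - 3)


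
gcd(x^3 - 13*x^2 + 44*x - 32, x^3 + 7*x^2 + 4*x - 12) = x - 1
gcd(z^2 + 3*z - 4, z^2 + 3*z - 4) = z^2 + 3*z - 4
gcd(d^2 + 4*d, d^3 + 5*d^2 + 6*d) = d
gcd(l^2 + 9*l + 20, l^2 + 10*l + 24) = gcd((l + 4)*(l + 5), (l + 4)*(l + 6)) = l + 4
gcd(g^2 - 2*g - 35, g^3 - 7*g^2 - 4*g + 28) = g - 7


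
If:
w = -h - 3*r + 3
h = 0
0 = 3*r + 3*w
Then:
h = 0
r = 3/2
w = -3/2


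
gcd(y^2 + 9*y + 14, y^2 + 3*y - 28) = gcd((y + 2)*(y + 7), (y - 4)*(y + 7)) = y + 7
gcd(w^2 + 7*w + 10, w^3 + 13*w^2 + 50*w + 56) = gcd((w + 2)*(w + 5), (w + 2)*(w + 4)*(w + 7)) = w + 2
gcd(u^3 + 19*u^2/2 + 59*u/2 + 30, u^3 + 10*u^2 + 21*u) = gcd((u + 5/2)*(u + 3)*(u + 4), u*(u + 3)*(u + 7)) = u + 3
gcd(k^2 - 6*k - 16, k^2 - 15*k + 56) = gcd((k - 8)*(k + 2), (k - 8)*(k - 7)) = k - 8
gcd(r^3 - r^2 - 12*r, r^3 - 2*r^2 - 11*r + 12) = r^2 - r - 12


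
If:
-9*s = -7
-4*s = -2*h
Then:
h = 14/9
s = 7/9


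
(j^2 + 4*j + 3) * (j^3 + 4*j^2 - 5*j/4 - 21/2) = j^5 + 8*j^4 + 71*j^3/4 - 7*j^2/2 - 183*j/4 - 63/2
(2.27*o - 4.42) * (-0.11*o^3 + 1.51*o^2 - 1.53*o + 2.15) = -0.2497*o^4 + 3.9139*o^3 - 10.1473*o^2 + 11.6431*o - 9.503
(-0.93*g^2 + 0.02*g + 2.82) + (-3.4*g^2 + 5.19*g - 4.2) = -4.33*g^2 + 5.21*g - 1.38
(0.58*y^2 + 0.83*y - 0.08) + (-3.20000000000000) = 0.58*y^2 + 0.83*y - 3.28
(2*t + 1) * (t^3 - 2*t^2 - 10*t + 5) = 2*t^4 - 3*t^3 - 22*t^2 + 5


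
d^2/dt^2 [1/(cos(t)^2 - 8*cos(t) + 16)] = 2*(-4*cos(t) - cos(2*t) + 2)/(cos(t) - 4)^4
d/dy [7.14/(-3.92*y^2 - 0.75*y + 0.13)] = (55.9776*y + 5.355)/(3.92*y^2 + 0.75*y - 0.13)^2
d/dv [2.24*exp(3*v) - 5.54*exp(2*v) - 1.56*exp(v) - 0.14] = (6.72*exp(2*v) - 11.08*exp(v) - 1.56)*exp(v)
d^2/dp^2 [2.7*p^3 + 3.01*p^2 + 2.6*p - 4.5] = 16.2*p + 6.02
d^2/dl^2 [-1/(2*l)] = -1/l^3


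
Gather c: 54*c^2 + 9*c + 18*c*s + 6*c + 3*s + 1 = 54*c^2 + c*(18*s + 15) + 3*s + 1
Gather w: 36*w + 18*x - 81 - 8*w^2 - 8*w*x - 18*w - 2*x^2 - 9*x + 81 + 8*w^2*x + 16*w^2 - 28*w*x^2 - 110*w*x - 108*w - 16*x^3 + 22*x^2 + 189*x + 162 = w^2*(8*x + 8) + w*(-28*x^2 - 118*x - 90) - 16*x^3 + 20*x^2 + 198*x + 162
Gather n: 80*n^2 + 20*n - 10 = 80*n^2 + 20*n - 10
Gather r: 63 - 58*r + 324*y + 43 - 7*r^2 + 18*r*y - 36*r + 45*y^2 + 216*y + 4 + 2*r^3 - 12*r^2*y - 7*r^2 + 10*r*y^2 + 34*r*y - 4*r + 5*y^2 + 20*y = 2*r^3 + r^2*(-12*y - 14) + r*(10*y^2 + 52*y - 98) + 50*y^2 + 560*y + 110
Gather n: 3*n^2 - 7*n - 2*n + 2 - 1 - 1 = 3*n^2 - 9*n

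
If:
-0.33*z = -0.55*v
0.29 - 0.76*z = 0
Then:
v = 0.23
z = 0.38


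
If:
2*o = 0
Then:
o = 0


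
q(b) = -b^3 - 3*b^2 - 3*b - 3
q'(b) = -3*b^2 - 6*b - 3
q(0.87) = -8.54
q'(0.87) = -10.49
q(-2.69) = 2.83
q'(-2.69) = -8.57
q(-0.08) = -2.78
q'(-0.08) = -2.54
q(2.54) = -46.36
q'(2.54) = -37.59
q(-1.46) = -1.90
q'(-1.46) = -0.63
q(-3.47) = 13.07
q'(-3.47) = -18.30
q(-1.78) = -1.53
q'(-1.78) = -1.83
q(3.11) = -71.43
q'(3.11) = -50.68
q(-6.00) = 123.00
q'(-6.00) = -75.00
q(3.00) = -66.00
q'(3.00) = -48.00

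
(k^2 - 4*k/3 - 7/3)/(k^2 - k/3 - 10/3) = (-3*k^2 + 4*k + 7)/(-3*k^2 + k + 10)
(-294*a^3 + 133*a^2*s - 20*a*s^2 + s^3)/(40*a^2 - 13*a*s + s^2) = (-294*a^3 + 133*a^2*s - 20*a*s^2 + s^3)/(40*a^2 - 13*a*s + s^2)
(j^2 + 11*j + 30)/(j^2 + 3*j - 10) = (j + 6)/(j - 2)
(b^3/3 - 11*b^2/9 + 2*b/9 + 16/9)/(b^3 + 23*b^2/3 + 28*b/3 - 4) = (3*b^3 - 11*b^2 + 2*b + 16)/(3*(3*b^3 + 23*b^2 + 28*b - 12))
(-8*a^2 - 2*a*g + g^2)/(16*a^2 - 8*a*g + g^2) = (-2*a - g)/(4*a - g)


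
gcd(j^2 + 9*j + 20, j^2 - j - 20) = j + 4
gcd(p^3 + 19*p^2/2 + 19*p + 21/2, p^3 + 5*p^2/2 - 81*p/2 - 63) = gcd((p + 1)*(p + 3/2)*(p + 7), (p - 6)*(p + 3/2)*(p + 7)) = p^2 + 17*p/2 + 21/2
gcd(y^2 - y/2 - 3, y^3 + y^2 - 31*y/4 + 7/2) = y - 2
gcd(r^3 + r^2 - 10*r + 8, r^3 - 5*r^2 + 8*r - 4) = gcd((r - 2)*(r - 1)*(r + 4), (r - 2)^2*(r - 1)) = r^2 - 3*r + 2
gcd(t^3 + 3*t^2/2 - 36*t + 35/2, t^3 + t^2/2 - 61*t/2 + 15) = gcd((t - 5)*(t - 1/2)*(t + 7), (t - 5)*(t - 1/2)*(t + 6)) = t^2 - 11*t/2 + 5/2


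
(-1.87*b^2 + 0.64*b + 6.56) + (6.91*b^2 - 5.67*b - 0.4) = 5.04*b^2 - 5.03*b + 6.16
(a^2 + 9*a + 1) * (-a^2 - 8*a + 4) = -a^4 - 17*a^3 - 69*a^2 + 28*a + 4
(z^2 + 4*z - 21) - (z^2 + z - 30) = 3*z + 9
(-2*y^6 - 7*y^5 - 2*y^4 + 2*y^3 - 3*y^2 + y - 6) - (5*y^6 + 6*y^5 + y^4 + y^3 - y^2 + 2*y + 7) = -7*y^6 - 13*y^5 - 3*y^4 + y^3 - 2*y^2 - y - 13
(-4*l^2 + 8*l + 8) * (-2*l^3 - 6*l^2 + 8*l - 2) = 8*l^5 + 8*l^4 - 96*l^3 + 24*l^2 + 48*l - 16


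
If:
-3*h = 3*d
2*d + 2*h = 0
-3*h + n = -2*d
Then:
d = -n/5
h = n/5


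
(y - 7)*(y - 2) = y^2 - 9*y + 14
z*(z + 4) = z^2 + 4*z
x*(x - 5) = x^2 - 5*x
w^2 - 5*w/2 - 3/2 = (w - 3)*(w + 1/2)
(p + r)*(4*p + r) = 4*p^2 + 5*p*r + r^2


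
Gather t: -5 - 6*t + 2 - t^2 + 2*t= -t^2 - 4*t - 3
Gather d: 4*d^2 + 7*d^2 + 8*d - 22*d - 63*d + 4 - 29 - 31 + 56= 11*d^2 - 77*d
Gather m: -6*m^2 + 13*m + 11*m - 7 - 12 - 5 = -6*m^2 + 24*m - 24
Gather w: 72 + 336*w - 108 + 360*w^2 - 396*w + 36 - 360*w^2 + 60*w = 0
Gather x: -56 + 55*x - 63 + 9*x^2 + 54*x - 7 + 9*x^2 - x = 18*x^2 + 108*x - 126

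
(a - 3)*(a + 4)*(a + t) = a^3 + a^2*t + a^2 + a*t - 12*a - 12*t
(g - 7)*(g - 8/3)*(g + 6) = g^3 - 11*g^2/3 - 118*g/3 + 112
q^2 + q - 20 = (q - 4)*(q + 5)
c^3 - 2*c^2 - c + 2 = (c - 2)*(c - 1)*(c + 1)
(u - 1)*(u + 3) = u^2 + 2*u - 3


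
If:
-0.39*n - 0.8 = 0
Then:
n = -2.05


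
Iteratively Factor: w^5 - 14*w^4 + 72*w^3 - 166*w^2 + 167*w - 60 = (w - 5)*(w^4 - 9*w^3 + 27*w^2 - 31*w + 12) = (w - 5)*(w - 1)*(w^3 - 8*w^2 + 19*w - 12) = (w - 5)*(w - 1)^2*(w^2 - 7*w + 12) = (w - 5)*(w - 3)*(w - 1)^2*(w - 4)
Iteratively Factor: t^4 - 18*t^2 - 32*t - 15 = (t + 1)*(t^3 - t^2 - 17*t - 15) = (t + 1)*(t + 3)*(t^2 - 4*t - 5) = (t - 5)*(t + 1)*(t + 3)*(t + 1)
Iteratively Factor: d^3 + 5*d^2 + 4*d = (d)*(d^2 + 5*d + 4) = d*(d + 1)*(d + 4)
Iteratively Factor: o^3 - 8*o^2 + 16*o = (o)*(o^2 - 8*o + 16) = o*(o - 4)*(o - 4)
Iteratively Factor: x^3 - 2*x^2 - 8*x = (x)*(x^2 - 2*x - 8) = x*(x - 4)*(x + 2)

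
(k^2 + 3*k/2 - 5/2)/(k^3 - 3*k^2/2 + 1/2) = (2*k + 5)/(2*k^2 - k - 1)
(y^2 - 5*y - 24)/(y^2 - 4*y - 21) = (y - 8)/(y - 7)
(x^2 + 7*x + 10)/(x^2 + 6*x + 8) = (x + 5)/(x + 4)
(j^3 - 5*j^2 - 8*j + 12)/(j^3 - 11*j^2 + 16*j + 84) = (j - 1)/(j - 7)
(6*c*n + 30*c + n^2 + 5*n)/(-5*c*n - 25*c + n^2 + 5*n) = (-6*c - n)/(5*c - n)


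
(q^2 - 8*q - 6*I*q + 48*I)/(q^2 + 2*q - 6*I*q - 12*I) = (q - 8)/(q + 2)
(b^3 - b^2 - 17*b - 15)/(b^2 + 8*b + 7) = (b^2 - 2*b - 15)/(b + 7)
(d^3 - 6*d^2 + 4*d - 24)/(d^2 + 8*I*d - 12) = (d^2 - 2*d*(3 + I) + 12*I)/(d + 6*I)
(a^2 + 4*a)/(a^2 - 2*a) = (a + 4)/(a - 2)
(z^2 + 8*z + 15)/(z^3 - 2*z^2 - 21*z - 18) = (z + 5)/(z^2 - 5*z - 6)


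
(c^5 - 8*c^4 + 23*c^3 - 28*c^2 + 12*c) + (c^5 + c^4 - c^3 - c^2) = 2*c^5 - 7*c^4 + 22*c^3 - 29*c^2 + 12*c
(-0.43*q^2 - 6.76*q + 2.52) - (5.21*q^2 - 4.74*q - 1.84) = -5.64*q^2 - 2.02*q + 4.36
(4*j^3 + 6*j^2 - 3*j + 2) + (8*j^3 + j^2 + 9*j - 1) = 12*j^3 + 7*j^2 + 6*j + 1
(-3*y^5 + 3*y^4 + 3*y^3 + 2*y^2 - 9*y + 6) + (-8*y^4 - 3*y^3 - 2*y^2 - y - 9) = -3*y^5 - 5*y^4 - 10*y - 3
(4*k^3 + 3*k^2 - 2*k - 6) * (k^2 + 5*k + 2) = 4*k^5 + 23*k^4 + 21*k^3 - 10*k^2 - 34*k - 12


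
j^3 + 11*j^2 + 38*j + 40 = (j + 2)*(j + 4)*(j + 5)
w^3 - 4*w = w*(w - 2)*(w + 2)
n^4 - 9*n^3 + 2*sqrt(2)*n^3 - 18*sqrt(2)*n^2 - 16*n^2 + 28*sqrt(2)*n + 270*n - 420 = (n - 7)*(n - 2)*(n - 3*sqrt(2))*(n + 5*sqrt(2))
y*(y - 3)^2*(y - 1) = y^4 - 7*y^3 + 15*y^2 - 9*y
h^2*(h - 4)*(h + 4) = h^4 - 16*h^2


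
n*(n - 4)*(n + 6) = n^3 + 2*n^2 - 24*n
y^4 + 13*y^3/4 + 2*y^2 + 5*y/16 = y*(y + 1/4)*(y + 1/2)*(y + 5/2)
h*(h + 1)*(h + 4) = h^3 + 5*h^2 + 4*h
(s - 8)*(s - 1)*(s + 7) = s^3 - 2*s^2 - 55*s + 56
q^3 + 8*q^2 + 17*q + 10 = (q + 1)*(q + 2)*(q + 5)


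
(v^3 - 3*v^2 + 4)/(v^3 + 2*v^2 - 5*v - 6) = (v - 2)/(v + 3)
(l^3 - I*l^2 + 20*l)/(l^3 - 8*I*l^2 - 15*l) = (l + 4*I)/(l - 3*I)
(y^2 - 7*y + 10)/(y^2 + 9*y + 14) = (y^2 - 7*y + 10)/(y^2 + 9*y + 14)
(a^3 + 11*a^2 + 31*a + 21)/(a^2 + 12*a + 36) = (a^3 + 11*a^2 + 31*a + 21)/(a^2 + 12*a + 36)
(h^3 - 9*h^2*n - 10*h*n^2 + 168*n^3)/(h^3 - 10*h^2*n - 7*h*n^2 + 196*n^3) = (h - 6*n)/(h - 7*n)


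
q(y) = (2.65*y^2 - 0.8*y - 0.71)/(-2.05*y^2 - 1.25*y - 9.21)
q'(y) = (4.1*y + 1.25)*(2.65*y^2 - 0.8*y - 0.71)/(-2.05*y^2 - 1.25*y - 9.21)^2 + (5.3*y - 0.8)/(-2.05*y^2 - 1.25*y - 9.21)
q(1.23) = -0.17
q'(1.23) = -0.34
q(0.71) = -0.01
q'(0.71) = -0.26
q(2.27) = -0.49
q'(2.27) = -0.27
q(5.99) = -0.99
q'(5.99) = -0.06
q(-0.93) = -0.24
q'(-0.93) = 0.52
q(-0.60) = -0.08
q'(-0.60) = 0.42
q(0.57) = 0.03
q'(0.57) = -0.22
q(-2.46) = -0.93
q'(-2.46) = 0.30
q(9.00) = -1.11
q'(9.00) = -0.02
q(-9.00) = -1.35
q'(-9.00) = 0.00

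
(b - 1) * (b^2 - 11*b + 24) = b^3 - 12*b^2 + 35*b - 24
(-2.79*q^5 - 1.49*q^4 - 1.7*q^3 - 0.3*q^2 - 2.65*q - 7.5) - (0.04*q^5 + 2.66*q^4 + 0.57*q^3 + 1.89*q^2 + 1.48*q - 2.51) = -2.83*q^5 - 4.15*q^4 - 2.27*q^3 - 2.19*q^2 - 4.13*q - 4.99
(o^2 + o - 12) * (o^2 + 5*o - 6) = o^4 + 6*o^3 - 13*o^2 - 66*o + 72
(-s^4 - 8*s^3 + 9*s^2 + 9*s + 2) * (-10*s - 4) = 10*s^5 + 84*s^4 - 58*s^3 - 126*s^2 - 56*s - 8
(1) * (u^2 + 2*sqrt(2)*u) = u^2 + 2*sqrt(2)*u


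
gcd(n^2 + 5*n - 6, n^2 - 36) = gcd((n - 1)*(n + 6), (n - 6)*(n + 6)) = n + 6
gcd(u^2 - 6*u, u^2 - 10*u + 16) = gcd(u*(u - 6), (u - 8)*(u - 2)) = 1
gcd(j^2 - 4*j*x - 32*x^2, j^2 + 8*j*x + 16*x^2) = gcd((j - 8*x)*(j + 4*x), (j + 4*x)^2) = j + 4*x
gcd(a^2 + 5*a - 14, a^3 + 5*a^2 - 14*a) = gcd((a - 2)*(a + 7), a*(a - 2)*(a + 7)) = a^2 + 5*a - 14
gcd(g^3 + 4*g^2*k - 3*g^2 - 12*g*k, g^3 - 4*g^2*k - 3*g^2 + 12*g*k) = g^2 - 3*g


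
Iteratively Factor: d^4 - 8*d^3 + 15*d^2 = (d - 3)*(d^3 - 5*d^2) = d*(d - 3)*(d^2 - 5*d) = d*(d - 5)*(d - 3)*(d)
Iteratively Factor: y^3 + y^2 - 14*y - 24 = (y - 4)*(y^2 + 5*y + 6) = (y - 4)*(y + 3)*(y + 2)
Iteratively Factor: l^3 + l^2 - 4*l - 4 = (l + 1)*(l^2 - 4) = (l + 1)*(l + 2)*(l - 2)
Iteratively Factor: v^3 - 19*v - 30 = (v + 3)*(v^2 - 3*v - 10) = (v - 5)*(v + 3)*(v + 2)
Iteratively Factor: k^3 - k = (k + 1)*(k^2 - k) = k*(k + 1)*(k - 1)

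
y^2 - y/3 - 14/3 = (y - 7/3)*(y + 2)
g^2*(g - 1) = g^3 - g^2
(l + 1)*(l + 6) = l^2 + 7*l + 6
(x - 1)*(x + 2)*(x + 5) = x^3 + 6*x^2 + 3*x - 10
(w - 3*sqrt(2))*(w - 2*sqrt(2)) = w^2 - 5*sqrt(2)*w + 12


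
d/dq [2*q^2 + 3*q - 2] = 4*q + 3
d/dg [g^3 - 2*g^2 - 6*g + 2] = 3*g^2 - 4*g - 6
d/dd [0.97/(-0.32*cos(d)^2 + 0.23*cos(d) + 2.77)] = (0.2231 - 0.6208*cos(d))*sin(d)/(-0.32*cos(d)^2 + 0.23*cos(d) + 2.77)^2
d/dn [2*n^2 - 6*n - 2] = 4*n - 6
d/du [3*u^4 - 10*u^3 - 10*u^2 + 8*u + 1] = 12*u^3 - 30*u^2 - 20*u + 8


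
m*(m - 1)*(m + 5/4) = m^3 + m^2/4 - 5*m/4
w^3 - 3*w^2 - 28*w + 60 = (w - 6)*(w - 2)*(w + 5)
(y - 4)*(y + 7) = y^2 + 3*y - 28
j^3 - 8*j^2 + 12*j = j*(j - 6)*(j - 2)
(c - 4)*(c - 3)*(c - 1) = c^3 - 8*c^2 + 19*c - 12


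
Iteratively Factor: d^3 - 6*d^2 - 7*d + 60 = (d + 3)*(d^2 - 9*d + 20) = (d - 4)*(d + 3)*(d - 5)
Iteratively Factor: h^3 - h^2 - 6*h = (h)*(h^2 - h - 6) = h*(h - 3)*(h + 2)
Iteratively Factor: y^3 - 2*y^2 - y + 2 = (y + 1)*(y^2 - 3*y + 2) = (y - 2)*(y + 1)*(y - 1)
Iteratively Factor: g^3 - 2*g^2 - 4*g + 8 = (g + 2)*(g^2 - 4*g + 4) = (g - 2)*(g + 2)*(g - 2)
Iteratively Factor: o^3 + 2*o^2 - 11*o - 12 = (o + 1)*(o^2 + o - 12) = (o + 1)*(o + 4)*(o - 3)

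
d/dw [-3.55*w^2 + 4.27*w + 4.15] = 4.27 - 7.1*w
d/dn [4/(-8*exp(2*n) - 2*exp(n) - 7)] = (64*exp(n) + 8)*exp(n)/(8*exp(2*n) + 2*exp(n) + 7)^2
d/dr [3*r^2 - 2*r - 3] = 6*r - 2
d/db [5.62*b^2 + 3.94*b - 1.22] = 11.24*b + 3.94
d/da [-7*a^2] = -14*a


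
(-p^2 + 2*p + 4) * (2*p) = -2*p^3 + 4*p^2 + 8*p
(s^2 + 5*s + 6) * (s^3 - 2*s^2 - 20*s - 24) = s^5 + 3*s^4 - 24*s^3 - 136*s^2 - 240*s - 144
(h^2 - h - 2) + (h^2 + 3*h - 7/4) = 2*h^2 + 2*h - 15/4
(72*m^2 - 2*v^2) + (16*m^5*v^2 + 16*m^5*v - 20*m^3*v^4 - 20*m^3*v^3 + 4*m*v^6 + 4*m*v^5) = 16*m^5*v^2 + 16*m^5*v - 20*m^3*v^4 - 20*m^3*v^3 + 72*m^2 + 4*m*v^6 + 4*m*v^5 - 2*v^2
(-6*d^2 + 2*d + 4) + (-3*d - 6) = -6*d^2 - d - 2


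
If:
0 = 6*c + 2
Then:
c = -1/3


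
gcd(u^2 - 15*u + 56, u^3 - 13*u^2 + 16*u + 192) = u - 8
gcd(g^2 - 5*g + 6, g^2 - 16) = 1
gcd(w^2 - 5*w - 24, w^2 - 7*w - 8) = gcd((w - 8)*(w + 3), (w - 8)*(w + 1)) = w - 8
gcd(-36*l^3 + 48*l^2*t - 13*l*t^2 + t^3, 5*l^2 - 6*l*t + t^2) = -l + t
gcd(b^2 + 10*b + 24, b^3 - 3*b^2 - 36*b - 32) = b + 4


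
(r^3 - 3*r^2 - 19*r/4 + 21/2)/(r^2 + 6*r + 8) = (r^2 - 5*r + 21/4)/(r + 4)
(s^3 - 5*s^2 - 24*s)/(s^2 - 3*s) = (s^2 - 5*s - 24)/(s - 3)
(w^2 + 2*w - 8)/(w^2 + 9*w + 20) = (w - 2)/(w + 5)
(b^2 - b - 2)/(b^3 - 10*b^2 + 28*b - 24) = (b + 1)/(b^2 - 8*b + 12)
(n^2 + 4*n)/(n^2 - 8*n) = (n + 4)/(n - 8)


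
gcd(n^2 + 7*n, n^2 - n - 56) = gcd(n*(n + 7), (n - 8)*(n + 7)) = n + 7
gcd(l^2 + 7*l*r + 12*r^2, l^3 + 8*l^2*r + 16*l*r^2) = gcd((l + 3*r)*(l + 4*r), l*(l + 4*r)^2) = l + 4*r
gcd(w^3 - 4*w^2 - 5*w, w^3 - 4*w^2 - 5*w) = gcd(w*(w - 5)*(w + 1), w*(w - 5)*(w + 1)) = w^3 - 4*w^2 - 5*w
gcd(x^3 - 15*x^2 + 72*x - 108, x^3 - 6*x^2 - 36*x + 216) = x^2 - 12*x + 36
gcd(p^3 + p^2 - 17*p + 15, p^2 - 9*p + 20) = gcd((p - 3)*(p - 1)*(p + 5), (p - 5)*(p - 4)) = 1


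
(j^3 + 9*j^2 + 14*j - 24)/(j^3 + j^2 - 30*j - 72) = (j^2 + 5*j - 6)/(j^2 - 3*j - 18)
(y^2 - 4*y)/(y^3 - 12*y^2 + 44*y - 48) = y/(y^2 - 8*y + 12)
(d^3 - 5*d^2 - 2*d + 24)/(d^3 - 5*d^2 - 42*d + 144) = (d^2 - 2*d - 8)/(d^2 - 2*d - 48)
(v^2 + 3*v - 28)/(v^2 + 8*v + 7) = (v - 4)/(v + 1)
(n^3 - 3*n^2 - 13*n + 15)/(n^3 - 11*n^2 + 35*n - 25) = (n + 3)/(n - 5)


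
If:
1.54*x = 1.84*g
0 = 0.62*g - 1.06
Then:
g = 1.71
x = 2.04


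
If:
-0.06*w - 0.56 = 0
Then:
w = -9.33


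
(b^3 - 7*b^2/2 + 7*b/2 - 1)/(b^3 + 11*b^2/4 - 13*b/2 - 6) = 2*(2*b^2 - 3*b + 1)/(4*b^2 + 19*b + 12)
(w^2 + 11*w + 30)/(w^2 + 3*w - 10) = (w + 6)/(w - 2)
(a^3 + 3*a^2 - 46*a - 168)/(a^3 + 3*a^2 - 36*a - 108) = (a^2 - 3*a - 28)/(a^2 - 3*a - 18)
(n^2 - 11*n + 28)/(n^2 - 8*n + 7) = (n - 4)/(n - 1)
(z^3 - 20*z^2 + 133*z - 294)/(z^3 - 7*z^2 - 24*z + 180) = (z^2 - 14*z + 49)/(z^2 - z - 30)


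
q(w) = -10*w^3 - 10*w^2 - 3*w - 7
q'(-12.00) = -4083.00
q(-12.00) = 15869.00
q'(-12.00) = -4083.00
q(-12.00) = 15869.00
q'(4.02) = -568.21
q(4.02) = -830.31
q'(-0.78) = -5.65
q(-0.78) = -6.00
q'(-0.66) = -2.87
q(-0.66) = -6.50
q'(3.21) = -376.32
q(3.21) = -450.43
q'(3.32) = -400.07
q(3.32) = -493.13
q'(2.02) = -165.81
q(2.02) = -136.29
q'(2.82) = -297.97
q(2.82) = -319.24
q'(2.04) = -168.65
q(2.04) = -139.63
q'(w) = -30*w^2 - 20*w - 3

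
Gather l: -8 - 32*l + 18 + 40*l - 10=8*l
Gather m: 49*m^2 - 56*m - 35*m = 49*m^2 - 91*m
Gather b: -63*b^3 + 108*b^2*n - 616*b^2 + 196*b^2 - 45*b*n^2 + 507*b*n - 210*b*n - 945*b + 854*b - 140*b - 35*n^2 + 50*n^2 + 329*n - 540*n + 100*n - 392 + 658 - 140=-63*b^3 + b^2*(108*n - 420) + b*(-45*n^2 + 297*n - 231) + 15*n^2 - 111*n + 126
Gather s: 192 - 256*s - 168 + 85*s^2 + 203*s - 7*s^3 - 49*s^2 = -7*s^3 + 36*s^2 - 53*s + 24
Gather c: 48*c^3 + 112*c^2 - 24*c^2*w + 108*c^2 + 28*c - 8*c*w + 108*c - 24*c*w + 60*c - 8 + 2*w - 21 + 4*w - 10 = 48*c^3 + c^2*(220 - 24*w) + c*(196 - 32*w) + 6*w - 39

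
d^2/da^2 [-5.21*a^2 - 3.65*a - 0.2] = -10.4200000000000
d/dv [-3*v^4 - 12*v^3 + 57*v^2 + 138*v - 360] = -12*v^3 - 36*v^2 + 114*v + 138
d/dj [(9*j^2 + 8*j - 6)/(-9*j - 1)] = (-81*j^2 - 18*j - 62)/(81*j^2 + 18*j + 1)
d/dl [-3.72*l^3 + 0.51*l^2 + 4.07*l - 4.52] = -11.16*l^2 + 1.02*l + 4.07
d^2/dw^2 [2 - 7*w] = 0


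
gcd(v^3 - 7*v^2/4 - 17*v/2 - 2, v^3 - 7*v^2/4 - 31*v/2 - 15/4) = v + 1/4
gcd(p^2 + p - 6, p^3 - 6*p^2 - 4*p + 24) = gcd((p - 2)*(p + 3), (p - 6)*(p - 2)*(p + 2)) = p - 2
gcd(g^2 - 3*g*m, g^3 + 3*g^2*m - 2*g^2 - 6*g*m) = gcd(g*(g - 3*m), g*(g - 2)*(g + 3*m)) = g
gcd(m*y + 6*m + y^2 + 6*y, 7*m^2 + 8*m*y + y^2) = m + y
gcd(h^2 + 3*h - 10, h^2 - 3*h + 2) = h - 2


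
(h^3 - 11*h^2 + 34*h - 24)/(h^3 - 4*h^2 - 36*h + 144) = (h - 1)/(h + 6)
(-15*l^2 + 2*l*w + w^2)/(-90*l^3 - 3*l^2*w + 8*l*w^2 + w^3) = 1/(6*l + w)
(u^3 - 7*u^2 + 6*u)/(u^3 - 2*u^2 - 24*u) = (u - 1)/(u + 4)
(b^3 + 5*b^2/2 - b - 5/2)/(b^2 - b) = b + 7/2 + 5/(2*b)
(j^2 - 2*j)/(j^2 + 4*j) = (j - 2)/(j + 4)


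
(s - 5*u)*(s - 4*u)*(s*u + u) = s^3*u - 9*s^2*u^2 + s^2*u + 20*s*u^3 - 9*s*u^2 + 20*u^3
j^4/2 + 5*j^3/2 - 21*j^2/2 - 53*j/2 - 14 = (j/2 + 1/2)*(j - 4)*(j + 1)*(j + 7)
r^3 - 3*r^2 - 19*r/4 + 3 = (r - 4)*(r - 1/2)*(r + 3/2)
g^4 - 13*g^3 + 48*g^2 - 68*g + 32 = (g - 8)*(g - 2)^2*(g - 1)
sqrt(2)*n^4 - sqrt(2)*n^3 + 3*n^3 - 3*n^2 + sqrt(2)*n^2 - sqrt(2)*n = n*(n - 1)*(n + sqrt(2))*(sqrt(2)*n + 1)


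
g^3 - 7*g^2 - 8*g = g*(g - 8)*(g + 1)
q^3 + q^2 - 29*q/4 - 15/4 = (q - 5/2)*(q + 1/2)*(q + 3)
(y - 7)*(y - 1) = y^2 - 8*y + 7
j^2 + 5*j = j*(j + 5)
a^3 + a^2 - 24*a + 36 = (a - 3)*(a - 2)*(a + 6)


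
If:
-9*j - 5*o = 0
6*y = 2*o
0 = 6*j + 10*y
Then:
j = -5*y/3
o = 3*y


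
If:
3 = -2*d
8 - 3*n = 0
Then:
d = -3/2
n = 8/3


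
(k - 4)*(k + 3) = k^2 - k - 12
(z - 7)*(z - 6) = z^2 - 13*z + 42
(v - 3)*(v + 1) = v^2 - 2*v - 3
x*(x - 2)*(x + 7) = x^3 + 5*x^2 - 14*x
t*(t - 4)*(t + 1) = t^3 - 3*t^2 - 4*t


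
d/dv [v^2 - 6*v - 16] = 2*v - 6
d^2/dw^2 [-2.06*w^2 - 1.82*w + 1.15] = -4.12000000000000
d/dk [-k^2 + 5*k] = 5 - 2*k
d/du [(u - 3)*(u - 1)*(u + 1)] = 3*u^2 - 6*u - 1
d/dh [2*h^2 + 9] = 4*h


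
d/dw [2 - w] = -1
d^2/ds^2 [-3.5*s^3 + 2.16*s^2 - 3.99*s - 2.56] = 4.32 - 21.0*s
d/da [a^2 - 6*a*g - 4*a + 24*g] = 2*a - 6*g - 4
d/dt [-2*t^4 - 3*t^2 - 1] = -8*t^3 - 6*t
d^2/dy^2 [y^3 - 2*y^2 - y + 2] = 6*y - 4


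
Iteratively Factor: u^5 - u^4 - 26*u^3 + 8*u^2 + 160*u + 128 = (u - 4)*(u^4 + 3*u^3 - 14*u^2 - 48*u - 32) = (u - 4)*(u + 1)*(u^3 + 2*u^2 - 16*u - 32) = (u - 4)*(u + 1)*(u + 2)*(u^2 - 16) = (u - 4)*(u + 1)*(u + 2)*(u + 4)*(u - 4)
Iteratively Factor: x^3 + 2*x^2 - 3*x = (x - 1)*(x^2 + 3*x) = (x - 1)*(x + 3)*(x)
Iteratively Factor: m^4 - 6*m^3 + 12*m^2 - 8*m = (m)*(m^3 - 6*m^2 + 12*m - 8) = m*(m - 2)*(m^2 - 4*m + 4) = m*(m - 2)^2*(m - 2)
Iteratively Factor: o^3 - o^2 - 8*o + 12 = (o + 3)*(o^2 - 4*o + 4) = (o - 2)*(o + 3)*(o - 2)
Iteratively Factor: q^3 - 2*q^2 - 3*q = (q + 1)*(q^2 - 3*q) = (q - 3)*(q + 1)*(q)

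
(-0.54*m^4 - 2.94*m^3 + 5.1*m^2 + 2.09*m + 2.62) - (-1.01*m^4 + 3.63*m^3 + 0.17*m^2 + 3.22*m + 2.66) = 0.47*m^4 - 6.57*m^3 + 4.93*m^2 - 1.13*m - 0.04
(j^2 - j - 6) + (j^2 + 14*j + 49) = 2*j^2 + 13*j + 43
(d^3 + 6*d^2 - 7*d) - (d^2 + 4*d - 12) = d^3 + 5*d^2 - 11*d + 12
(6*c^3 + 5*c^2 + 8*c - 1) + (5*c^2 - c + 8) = 6*c^3 + 10*c^2 + 7*c + 7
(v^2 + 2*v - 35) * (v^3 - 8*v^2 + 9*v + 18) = v^5 - 6*v^4 - 42*v^3 + 316*v^2 - 279*v - 630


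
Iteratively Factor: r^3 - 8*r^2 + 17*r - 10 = (r - 1)*(r^2 - 7*r + 10) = (r - 5)*(r - 1)*(r - 2)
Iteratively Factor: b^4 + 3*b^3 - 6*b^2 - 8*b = (b)*(b^3 + 3*b^2 - 6*b - 8) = b*(b + 4)*(b^2 - b - 2) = b*(b + 1)*(b + 4)*(b - 2)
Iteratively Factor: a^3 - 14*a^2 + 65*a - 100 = (a - 4)*(a^2 - 10*a + 25) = (a - 5)*(a - 4)*(a - 5)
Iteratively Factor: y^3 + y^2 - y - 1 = (y + 1)*(y^2 - 1) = (y - 1)*(y + 1)*(y + 1)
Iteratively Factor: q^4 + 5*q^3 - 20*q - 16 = (q + 2)*(q^3 + 3*q^2 - 6*q - 8) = (q - 2)*(q + 2)*(q^2 + 5*q + 4) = (q - 2)*(q + 1)*(q + 2)*(q + 4)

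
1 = 1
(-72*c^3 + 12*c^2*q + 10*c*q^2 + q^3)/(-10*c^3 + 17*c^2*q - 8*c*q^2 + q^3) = (36*c^2 + 12*c*q + q^2)/(5*c^2 - 6*c*q + q^2)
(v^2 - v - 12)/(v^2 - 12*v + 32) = (v + 3)/(v - 8)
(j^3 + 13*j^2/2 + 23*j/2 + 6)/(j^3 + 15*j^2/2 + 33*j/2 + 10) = (2*j + 3)/(2*j + 5)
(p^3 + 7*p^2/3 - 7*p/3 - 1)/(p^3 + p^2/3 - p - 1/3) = (p + 3)/(p + 1)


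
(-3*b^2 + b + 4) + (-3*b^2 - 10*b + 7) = -6*b^2 - 9*b + 11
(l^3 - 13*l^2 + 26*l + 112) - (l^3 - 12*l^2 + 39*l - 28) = -l^2 - 13*l + 140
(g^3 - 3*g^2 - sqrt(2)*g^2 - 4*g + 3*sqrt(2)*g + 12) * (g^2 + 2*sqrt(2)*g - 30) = g^5 - 3*g^4 + sqrt(2)*g^4 - 38*g^3 - 3*sqrt(2)*g^3 + 22*sqrt(2)*g^2 + 114*g^2 - 66*sqrt(2)*g + 120*g - 360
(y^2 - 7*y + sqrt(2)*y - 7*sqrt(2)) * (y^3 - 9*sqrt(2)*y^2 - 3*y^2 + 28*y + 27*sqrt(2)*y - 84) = y^5 - 8*sqrt(2)*y^4 - 10*y^4 + 31*y^3 + 80*sqrt(2)*y^3 - 140*sqrt(2)*y^2 - 100*y^2 - 280*sqrt(2)*y + 210*y + 588*sqrt(2)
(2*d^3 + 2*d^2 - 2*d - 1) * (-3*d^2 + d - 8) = -6*d^5 - 4*d^4 - 8*d^3 - 15*d^2 + 15*d + 8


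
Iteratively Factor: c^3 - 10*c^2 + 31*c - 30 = (c - 5)*(c^2 - 5*c + 6) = (c - 5)*(c - 3)*(c - 2)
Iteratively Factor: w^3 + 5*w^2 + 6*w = (w)*(w^2 + 5*w + 6) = w*(w + 3)*(w + 2)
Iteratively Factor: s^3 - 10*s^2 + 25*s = (s - 5)*(s^2 - 5*s) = (s - 5)^2*(s)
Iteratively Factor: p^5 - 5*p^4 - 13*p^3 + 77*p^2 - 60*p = (p - 3)*(p^4 - 2*p^3 - 19*p^2 + 20*p) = (p - 3)*(p - 1)*(p^3 - p^2 - 20*p) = (p - 5)*(p - 3)*(p - 1)*(p^2 + 4*p) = p*(p - 5)*(p - 3)*(p - 1)*(p + 4)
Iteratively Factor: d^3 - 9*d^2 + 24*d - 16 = (d - 4)*(d^2 - 5*d + 4) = (d - 4)*(d - 1)*(d - 4)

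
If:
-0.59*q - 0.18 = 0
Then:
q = -0.31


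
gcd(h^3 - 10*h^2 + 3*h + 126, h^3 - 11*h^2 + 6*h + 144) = h^2 - 3*h - 18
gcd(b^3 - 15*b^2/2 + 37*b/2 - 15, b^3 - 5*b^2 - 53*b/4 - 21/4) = 1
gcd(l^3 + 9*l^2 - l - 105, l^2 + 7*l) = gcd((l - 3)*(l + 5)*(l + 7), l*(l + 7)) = l + 7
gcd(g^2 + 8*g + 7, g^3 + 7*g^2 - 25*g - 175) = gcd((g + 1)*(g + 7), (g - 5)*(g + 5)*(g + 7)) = g + 7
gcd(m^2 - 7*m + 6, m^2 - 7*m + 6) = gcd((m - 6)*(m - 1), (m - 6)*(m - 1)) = m^2 - 7*m + 6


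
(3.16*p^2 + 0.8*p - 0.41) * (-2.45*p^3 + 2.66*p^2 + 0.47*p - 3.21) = -7.742*p^5 + 6.4456*p^4 + 4.6177*p^3 - 10.8582*p^2 - 2.7607*p + 1.3161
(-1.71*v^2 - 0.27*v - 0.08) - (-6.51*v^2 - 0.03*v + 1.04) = 4.8*v^2 - 0.24*v - 1.12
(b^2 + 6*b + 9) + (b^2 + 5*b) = 2*b^2 + 11*b + 9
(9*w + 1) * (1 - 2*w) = -18*w^2 + 7*w + 1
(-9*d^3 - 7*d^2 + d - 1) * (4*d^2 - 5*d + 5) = -36*d^5 + 17*d^4 - 6*d^3 - 44*d^2 + 10*d - 5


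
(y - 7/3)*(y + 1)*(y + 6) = y^3 + 14*y^2/3 - 31*y/3 - 14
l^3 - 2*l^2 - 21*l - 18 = (l - 6)*(l + 1)*(l + 3)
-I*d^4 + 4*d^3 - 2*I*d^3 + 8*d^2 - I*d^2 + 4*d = d*(d + 1)*(d + 4*I)*(-I*d - I)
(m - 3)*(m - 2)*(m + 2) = m^3 - 3*m^2 - 4*m + 12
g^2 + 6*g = g*(g + 6)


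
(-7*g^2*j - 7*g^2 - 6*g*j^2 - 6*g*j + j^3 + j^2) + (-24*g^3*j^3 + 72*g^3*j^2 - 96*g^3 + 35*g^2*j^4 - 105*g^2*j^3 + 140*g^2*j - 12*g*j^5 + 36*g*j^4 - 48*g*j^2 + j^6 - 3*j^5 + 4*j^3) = -24*g^3*j^3 + 72*g^3*j^2 - 96*g^3 + 35*g^2*j^4 - 105*g^2*j^3 + 133*g^2*j - 7*g^2 - 12*g*j^5 + 36*g*j^4 - 54*g*j^2 - 6*g*j + j^6 - 3*j^5 + 5*j^3 + j^2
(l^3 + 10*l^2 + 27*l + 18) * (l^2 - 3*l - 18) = l^5 + 7*l^4 - 21*l^3 - 243*l^2 - 540*l - 324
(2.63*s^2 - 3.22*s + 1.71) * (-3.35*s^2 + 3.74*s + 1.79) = -8.8105*s^4 + 20.6232*s^3 - 13.0636*s^2 + 0.6316*s + 3.0609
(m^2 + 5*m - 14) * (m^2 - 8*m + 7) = m^4 - 3*m^3 - 47*m^2 + 147*m - 98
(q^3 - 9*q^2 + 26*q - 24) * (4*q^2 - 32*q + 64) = 4*q^5 - 68*q^4 + 456*q^3 - 1504*q^2 + 2432*q - 1536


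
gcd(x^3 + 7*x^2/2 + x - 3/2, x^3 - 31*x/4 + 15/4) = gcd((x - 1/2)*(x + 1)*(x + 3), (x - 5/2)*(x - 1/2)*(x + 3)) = x^2 + 5*x/2 - 3/2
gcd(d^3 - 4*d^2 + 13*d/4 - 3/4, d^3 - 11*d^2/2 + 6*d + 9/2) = d - 3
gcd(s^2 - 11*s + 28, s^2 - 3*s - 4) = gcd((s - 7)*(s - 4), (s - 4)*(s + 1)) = s - 4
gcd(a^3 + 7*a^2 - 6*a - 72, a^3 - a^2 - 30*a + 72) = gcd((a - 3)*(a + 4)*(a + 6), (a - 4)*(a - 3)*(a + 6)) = a^2 + 3*a - 18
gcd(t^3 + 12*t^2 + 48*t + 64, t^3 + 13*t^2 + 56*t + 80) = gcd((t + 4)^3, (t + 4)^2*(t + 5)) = t^2 + 8*t + 16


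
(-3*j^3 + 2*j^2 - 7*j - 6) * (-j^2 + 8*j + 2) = 3*j^5 - 26*j^4 + 17*j^3 - 46*j^2 - 62*j - 12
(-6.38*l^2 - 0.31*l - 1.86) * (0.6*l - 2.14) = -3.828*l^3 + 13.4672*l^2 - 0.4526*l + 3.9804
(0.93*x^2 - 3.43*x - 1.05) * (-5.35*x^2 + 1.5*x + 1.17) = -4.9755*x^4 + 19.7455*x^3 + 1.5606*x^2 - 5.5881*x - 1.2285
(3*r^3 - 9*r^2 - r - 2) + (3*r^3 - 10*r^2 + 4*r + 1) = 6*r^3 - 19*r^2 + 3*r - 1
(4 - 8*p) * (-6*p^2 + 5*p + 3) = 48*p^3 - 64*p^2 - 4*p + 12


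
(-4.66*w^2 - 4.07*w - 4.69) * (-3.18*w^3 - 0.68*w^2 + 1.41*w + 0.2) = 14.8188*w^5 + 16.1114*w^4 + 11.1112*w^3 - 3.4815*w^2 - 7.4269*w - 0.938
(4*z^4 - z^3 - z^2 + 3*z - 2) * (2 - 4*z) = -16*z^5 + 12*z^4 + 2*z^3 - 14*z^2 + 14*z - 4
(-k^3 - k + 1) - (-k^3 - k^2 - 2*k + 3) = k^2 + k - 2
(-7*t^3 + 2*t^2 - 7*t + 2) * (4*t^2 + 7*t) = -28*t^5 - 41*t^4 - 14*t^3 - 41*t^2 + 14*t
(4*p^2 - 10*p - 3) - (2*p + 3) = 4*p^2 - 12*p - 6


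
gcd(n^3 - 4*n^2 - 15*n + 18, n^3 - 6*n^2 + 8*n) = 1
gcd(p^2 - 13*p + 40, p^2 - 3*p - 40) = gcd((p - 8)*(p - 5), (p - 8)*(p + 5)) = p - 8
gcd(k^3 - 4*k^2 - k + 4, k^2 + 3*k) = 1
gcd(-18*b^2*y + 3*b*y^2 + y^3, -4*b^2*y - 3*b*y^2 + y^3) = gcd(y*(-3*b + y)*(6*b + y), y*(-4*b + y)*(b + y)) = y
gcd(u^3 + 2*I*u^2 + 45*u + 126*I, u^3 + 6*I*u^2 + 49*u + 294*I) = u^2 - I*u + 42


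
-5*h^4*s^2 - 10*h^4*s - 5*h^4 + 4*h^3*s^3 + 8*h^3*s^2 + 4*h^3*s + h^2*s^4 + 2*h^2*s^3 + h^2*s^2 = (-h + s)*(5*h + s)*(h*s + h)^2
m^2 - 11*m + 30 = (m - 6)*(m - 5)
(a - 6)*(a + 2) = a^2 - 4*a - 12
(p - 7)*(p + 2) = p^2 - 5*p - 14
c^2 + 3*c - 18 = (c - 3)*(c + 6)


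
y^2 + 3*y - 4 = (y - 1)*(y + 4)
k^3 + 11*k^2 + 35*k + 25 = (k + 1)*(k + 5)^2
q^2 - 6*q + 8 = (q - 4)*(q - 2)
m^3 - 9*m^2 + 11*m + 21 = (m - 7)*(m - 3)*(m + 1)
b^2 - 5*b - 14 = (b - 7)*(b + 2)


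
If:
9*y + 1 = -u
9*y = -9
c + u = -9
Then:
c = -17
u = 8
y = -1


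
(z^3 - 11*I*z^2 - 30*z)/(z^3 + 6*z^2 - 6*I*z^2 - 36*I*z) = (z - 5*I)/(z + 6)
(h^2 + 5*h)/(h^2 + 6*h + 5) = h/(h + 1)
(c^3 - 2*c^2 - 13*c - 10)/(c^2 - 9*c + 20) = (c^2 + 3*c + 2)/(c - 4)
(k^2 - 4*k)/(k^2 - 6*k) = (k - 4)/(k - 6)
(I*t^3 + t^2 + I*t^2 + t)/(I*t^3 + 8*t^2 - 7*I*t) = (t + 1)/(t - 7*I)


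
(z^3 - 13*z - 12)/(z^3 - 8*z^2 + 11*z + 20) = (z + 3)/(z - 5)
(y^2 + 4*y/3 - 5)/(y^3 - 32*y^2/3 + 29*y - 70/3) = (y + 3)/(y^2 - 9*y + 14)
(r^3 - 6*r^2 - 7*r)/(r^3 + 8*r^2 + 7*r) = (r - 7)/(r + 7)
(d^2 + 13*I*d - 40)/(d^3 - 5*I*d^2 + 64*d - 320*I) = (d + 5*I)/(d^2 - 13*I*d - 40)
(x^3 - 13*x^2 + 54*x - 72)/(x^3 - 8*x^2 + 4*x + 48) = (x - 3)/(x + 2)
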